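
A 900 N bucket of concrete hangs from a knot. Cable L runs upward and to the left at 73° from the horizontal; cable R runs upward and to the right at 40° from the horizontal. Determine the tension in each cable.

T_L = 749.0 N, T_R = 285.9 N

ΣF_x = 0: −T_L·cos73° + T_R·cos40° = 0 → T_R = 0.381664·T_L.
ΣF_y = 0: T_L·sin73° + T_R·sin40° = 900.
Substitute: T_L·(0.956305 + 0.381664·0.642788) = 900 → T_L = 748.98 ≈ 749.0 N.
Then T_R = 0.381664 × 748.98 = 285.9 N.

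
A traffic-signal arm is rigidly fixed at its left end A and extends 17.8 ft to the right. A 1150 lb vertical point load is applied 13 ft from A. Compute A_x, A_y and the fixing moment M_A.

ΣF_x = 0: A_x = 0.
ΣF_y = 0: A_y − 1150 = 0 → A_y = 1150 lb.
ΣM about A: M_A − 1150·13 = 0 → M_A = 14950 lb·ft.

A_x = 0, A_y = 1150 lb, M_A = 14950 lb·ft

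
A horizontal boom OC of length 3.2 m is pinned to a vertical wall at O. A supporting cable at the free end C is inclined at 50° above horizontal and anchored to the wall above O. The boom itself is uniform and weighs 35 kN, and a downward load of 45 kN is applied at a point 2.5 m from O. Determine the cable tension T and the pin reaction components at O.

ΣM about O: T·sin50°·3.2 − 35·1.6 − 45·2.5 = 0 → T = 168.5/(3.2·0.766044) = 68.7379 ≈ 68.74 kN.
ΣF_x = 0: O_x − T·cos50° = 0 → O_x = 68.7379 × 0.642788 = 44.18 kN.
ΣF_y = 0: O_y + T·sin50° − 35 − 45 = 0 → O_y = 80 − 68.7379 × 0.766044 = 27.34 kN.

T = 68.74 kN, O_x = 44.18 kN, O_y = 27.34 kN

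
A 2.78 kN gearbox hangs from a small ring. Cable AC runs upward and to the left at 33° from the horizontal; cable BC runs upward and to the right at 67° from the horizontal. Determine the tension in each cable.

ΣF_x = 0: −T_AC·cos33° + T_BC·cos67° = 0 → T_BC = 2.14641·T_AC.
ΣF_y = 0: T_AC·sin33° + T_BC·sin67° = 2.78.
Substitute: T_AC·(0.544639 + 2.14641·0.920505) = 2.78 → T_AC = 1.10299 ≈ 1.103 kN.
Then T_BC = 2.14641 × 1.10299 = 2.367 kN.

T_AC = 1.103 kN, T_BC = 2.367 kN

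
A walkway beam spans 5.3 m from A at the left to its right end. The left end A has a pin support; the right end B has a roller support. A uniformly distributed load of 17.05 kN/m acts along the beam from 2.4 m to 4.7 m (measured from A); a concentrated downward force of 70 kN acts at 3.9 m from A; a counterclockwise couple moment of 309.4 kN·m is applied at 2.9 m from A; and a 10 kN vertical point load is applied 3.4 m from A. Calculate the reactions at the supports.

Resultant of the distributed load: 17.05 × 2.3 = 39.215 kN at 3.55 m from A.
Moments about A: B_y·5.3 − (17.05·2.3)·3.55 − 70·3.9 + 309.4 − 10·3.4 = 0 → B_y = 136.81325/5.3 = 25.8138 ≈ 25.81 kN.
ΣF_y = 0: A_y + 25.8138 − 17.05·2.3 − 70 − 10 = 0 → A_y = 93.40 kN.
ΣF_x = 0: no horizontal applied forces, so A_x = 0.

A_x = 0, A_y = 93.40 kN, B_y = 25.81 kN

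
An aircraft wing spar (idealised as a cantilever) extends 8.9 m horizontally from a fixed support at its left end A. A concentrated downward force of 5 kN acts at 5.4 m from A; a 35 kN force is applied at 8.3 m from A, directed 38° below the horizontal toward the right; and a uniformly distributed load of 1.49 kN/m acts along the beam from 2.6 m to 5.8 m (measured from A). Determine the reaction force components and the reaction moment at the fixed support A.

A_x = -27.58 kN, A_y = 31.32 kN, M_A = 225.9 kN·m

Resultant of the distributed load: 1.49 × 3.2 = 4.768 kN at 4.2 m from A.
ΣF_x = 0: A_x + 35·cos38° = 0 → A_x = -27.58 kN.
ΣF_y = 0: A_y − 5 − 35·sin38° − 1.49·3.2 = 0 → A_y = 31.32 kN.
ΣM about A: M_A − 5·5.4 − 35·sin38°·8.3 − (1.49·3.2)·4.2 = 0 → M_A = 225.9 kN·m.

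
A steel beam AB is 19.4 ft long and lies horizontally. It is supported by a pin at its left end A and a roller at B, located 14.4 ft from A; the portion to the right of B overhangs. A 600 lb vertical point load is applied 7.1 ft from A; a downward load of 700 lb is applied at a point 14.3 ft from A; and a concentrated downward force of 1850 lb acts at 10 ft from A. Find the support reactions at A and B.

A_x = 0, A_y = 874.3 lb, B_y = 2276 lb

Moments about A: B_y·14.4 − 600·7.1 − 700·14.3 − 1850·10 = 0 → B_y = 32770/14.4 = 2275.69 ≈ 2276 lb.
ΣF_y = 0: A_y + 2275.69 − 600 − 700 − 1850 = 0 → A_y = 874.3 lb.
ΣF_x = 0: no horizontal applied forces, so A_x = 0.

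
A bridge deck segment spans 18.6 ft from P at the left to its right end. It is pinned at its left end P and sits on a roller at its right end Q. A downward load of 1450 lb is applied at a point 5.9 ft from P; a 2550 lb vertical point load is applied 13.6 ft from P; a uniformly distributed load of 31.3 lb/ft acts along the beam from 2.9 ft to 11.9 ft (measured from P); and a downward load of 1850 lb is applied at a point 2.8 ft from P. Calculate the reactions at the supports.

P_x = 0, P_y = 3417 lb, Q_y = 2715 lb

Resultant of the distributed load: 31.3 × 9 = 281.7 lb at 7.4 ft from P.
ΣM about P: Q_y·18.6 − 1450·5.9 − 2550·13.6 − (31.3·9)·7.4 − 1850·2.8 = 0 → Q_y = 50499.58/18.6 = 2715.03 ≈ 2715 lb.
ΣF_y = 0: P_y + 2715.03 − 1450 − 2550 − 31.3·9 − 1850 = 0 → P_y = 3417 lb.
ΣF_x = 0: no horizontal applied forces, so P_x = 0.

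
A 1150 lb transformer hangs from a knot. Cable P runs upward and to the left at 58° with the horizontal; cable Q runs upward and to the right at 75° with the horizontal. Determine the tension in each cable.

ΣF_x = 0: −T_P·cos58° + T_Q·cos75° = 0 → T_Q = 2.04745·T_P.
ΣF_y = 0: T_P·sin58° + T_Q·sin75° = 1150.
Substitute: T_P·(0.848048 + 2.04745·0.965926) = 1150 → T_P = 406.974 ≈ 407.0 lb.
Then T_Q = 2.04745 × 406.974 = 833.3 lb.

T_P = 407.0 lb, T_Q = 833.3 lb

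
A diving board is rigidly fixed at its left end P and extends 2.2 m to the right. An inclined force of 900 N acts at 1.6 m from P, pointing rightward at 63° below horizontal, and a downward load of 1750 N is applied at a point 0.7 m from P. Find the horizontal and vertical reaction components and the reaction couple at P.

P_x = -408.6 N, P_y = 2552 N, M_P = 2508 N·m

ΣF_x = 0: P_x + 900·cos63° = 0 → P_x = -408.6 N.
ΣF_y = 0: P_y − 900·sin63° − 1750 = 0 → P_y = 2552 N.
ΣM about P: M_P − 900·sin63°·1.6 − 1750·0.7 = 0 → M_P = 2508 N·m.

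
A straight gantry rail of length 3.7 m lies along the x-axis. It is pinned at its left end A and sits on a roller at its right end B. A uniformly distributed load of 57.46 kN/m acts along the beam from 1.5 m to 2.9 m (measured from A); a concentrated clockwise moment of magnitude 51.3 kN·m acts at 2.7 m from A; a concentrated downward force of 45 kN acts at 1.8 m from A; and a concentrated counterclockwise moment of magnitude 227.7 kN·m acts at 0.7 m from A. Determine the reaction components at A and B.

Resultant of the distributed load: 57.46 × 1.4 = 80.444 kN at 2.2 m from A.
Taking moments about A: B_y·3.7 − (57.46·1.4)·2.2 − 51.3 − 45·1.8 + 227.7 = 0 → B_y = 81.5768/3.7 = 22.0478 ≈ 22.05 kN.
ΣF_y = 0: A_y + 22.0478 − 57.46·1.4 − 45 = 0 → A_y = 103.4 kN.
ΣF_x = 0: no horizontal applied forces, so A_x = 0.

A_x = 0, A_y = 103.4 kN, B_y = 22.05 kN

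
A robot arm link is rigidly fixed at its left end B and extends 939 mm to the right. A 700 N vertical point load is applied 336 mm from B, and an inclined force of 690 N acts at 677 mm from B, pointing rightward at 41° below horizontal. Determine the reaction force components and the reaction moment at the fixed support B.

B_x = -520.7 N, B_y = 1153 N, M_B = 541700 N·mm

ΣF_x = 0: B_x + 690·cos41° = 0 → B_x = -520.7 N.
ΣF_y = 0: B_y − 700 − 690·sin41° = 0 → B_y = 1153 N.
ΣM about B: M_B − 700·336 − 690·sin41°·677 = 0 → M_B = 541700 N·mm.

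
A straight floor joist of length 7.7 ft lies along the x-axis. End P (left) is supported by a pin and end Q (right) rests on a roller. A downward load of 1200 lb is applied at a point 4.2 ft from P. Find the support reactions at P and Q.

Moments about P: Q_y·7.7 − 1200·4.2 = 0 → Q_y = 5040/7.7 = 654.545 ≈ 654.5 lb.
ΣF_y = 0: P_y + 654.545 − 1200 = 0 → P_y = 545.5 lb.
ΣF_x = 0: no horizontal applied forces, so P_x = 0.

P_x = 0, P_y = 545.5 lb, Q_y = 654.5 lb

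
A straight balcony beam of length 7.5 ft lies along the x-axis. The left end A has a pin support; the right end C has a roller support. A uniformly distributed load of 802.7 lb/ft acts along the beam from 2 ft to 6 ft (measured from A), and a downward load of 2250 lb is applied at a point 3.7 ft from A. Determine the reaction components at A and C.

A_x = 0, A_y = 2638 lb, C_y = 2822 lb

Resultant of the distributed load: 802.7 × 4 = 3210.8 lb at 4 ft from A.
ΣM about A: C_y·7.5 − (802.7·4)·4 − 2250·3.7 = 0 → C_y = 21168.2/7.5 = 2822.43 ≈ 2822 lb.
ΣF_y = 0: A_y + 2822.43 − 802.7·4 − 2250 = 0 → A_y = 2638 lb.
ΣF_x = 0: no horizontal applied forces, so A_x = 0.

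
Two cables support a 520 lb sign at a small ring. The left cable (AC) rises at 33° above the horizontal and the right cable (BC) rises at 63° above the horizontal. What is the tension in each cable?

ΣF_x = 0: −T_AC·cos33° + T_BC·cos63° = 0 → T_BC = 1.84733·T_AC.
ΣF_y = 0: T_AC·sin33° + T_BC·sin63° = 520.
Substitute: T_AC·(0.544639 + 1.84733·0.891007) = 520 → T_AC = 237.375 ≈ 237.4 lb.
Then T_BC = 1.84733 × 237.375 = 438.5 lb.

T_AC = 237.4 lb, T_BC = 438.5 lb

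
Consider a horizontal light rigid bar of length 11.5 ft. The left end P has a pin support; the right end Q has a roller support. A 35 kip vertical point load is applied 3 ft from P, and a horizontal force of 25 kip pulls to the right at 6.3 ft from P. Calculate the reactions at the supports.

ΣM about P: Q_y·11.5 − 35·3 = 0 → Q_y = 105/11.5 = 9.13043 ≈ 9.130 kip.
ΣF_y = 0: P_y + 9.13043 − 35 = 0 → P_y = 25.87 kip.
ΣF_x = 0: P_x + 25 = 0 → P_x = -25.00 kip.

P_x = -25.00 kip, P_y = 25.87 kip, Q_y = 9.130 kip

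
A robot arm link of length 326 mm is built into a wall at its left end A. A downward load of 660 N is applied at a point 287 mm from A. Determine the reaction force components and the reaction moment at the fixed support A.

ΣF_x = 0: A_x = 0.
ΣF_y = 0: A_y − 660 = 0 → A_y = 660.0 N.
ΣM about A: M_A − 660·287 = 0 → M_A = 189400 N·mm.

A_x = 0, A_y = 660.0 N, M_A = 189400 N·mm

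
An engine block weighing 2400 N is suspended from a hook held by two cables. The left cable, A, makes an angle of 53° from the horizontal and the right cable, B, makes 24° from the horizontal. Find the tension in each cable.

T_A = 2250 N, T_B = 1482 N

ΣF_x = 0: −T_A·cos53° + T_B·cos24° = 0 → T_B = 0.658769·T_A.
ΣF_y = 0: T_A·sin53° + T_B·sin24° = 2400.
Substitute: T_A·(0.798636 + 0.658769·0.406737) = 2400 → T_A = 2250.18 ≈ 2250 N.
Then T_B = 0.658769 × 2250.18 = 1482 N.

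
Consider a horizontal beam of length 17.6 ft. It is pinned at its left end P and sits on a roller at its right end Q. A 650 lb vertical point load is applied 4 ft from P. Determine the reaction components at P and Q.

P_x = 0, P_y = 502.3 lb, Q_y = 147.7 lb

Taking moments about P: Q_y·17.6 − 650·4 = 0 → Q_y = 2600/17.6 = 147.727 ≈ 147.7 lb.
ΣF_y = 0: P_y + 147.727 − 650 = 0 → P_y = 502.3 lb.
ΣF_x = 0: no horizontal applied forces, so P_x = 0.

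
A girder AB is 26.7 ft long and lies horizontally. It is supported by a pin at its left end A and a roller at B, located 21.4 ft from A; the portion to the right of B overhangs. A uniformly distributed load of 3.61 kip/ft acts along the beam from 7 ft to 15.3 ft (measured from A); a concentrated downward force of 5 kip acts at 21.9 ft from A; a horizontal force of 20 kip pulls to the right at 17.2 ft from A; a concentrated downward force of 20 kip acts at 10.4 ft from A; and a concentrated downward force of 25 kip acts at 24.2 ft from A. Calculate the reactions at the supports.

A_x = -20.00 kip, A_y = 21.24 kip, B_y = 58.72 kip

Resultant of the distributed load: 3.61 × 8.3 = 29.963 kip at 11.15 ft from A.
ΣM about A: B_y·21.4 − (3.61·8.3)·11.15 − 5·21.9 − 20·10.4 − 25·24.2 = 0 → B_y = 1256.58745/21.4 = 58.719 ≈ 58.72 kip.
ΣF_y = 0: A_y + 58.719 − 3.61·8.3 − 5 − 20 − 25 = 0 → A_y = 21.24 kip.
ΣF_x = 0: A_x + 20 = 0 → A_x = -20.00 kip.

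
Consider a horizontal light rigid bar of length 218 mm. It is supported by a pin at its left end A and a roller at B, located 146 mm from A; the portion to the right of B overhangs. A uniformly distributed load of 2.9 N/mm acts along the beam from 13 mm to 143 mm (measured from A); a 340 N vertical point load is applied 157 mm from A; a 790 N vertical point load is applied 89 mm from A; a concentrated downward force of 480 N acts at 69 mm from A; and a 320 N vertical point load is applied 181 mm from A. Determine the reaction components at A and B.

A_x = 0, A_y = 634.8 N, B_y = 1672 N

Resultant of the distributed load: 2.9 × 130 = 377 N at 78 mm from A.
ΣM about A: B_y·146 − (2.9·130)·78 − 340·157 − 790·89 − 480·69 − 320·181 = 0 → B_y = 244136/146 = 1672.16 ≈ 1672 N.
ΣF_y = 0: A_y + 1672.16 − 2.9·130 − 340 − 790 − 480 − 320 = 0 → A_y = 634.8 N.
ΣF_x = 0: no horizontal applied forces, so A_x = 0.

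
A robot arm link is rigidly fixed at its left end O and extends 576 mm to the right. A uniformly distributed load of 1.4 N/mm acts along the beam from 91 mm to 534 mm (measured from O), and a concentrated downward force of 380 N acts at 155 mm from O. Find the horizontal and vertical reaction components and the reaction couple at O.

Resultant of the distributed load: 1.4 × 443 = 620.2 N at 312.5 mm from O.
ΣF_x = 0: O_x = 0.
ΣF_y = 0: O_y − 1.4·443 − 380 = 0 → O_y = 1000 N.
ΣM about O: M_O − (1.4·443)·312.5 − 380·155 = 0 → M_O = 252700 N·mm.

O_x = 0, O_y = 1000 N, M_O = 252700 N·mm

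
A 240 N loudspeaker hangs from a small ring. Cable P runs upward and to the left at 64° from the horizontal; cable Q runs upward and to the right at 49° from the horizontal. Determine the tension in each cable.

ΣF_x = 0: −T_P·cos64° + T_Q·cos49° = 0 → T_Q = 0.668189·T_P.
ΣF_y = 0: T_P·sin64° + T_Q·sin49° = 240.
Substitute: T_P·(0.898794 + 0.668189·0.75471) = 240 → T_P = 171.052 ≈ 171.1 N.
Then T_Q = 0.668189 × 171.052 = 114.3 N.

T_P = 171.1 N, T_Q = 114.3 N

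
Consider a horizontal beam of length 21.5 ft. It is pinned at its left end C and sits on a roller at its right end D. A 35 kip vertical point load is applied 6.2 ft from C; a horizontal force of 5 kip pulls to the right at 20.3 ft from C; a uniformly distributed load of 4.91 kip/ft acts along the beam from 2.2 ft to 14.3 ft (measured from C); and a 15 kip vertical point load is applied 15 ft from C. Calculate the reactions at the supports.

C_x = -5.000 kip, C_y = 66.06 kip, D_y = 43.36 kip

Resultant of the distributed load: 4.91 × 12.1 = 59.411 kip at 8.25 ft from C.
ΣM about C: D_y·21.5 − 35·6.2 − (4.91·12.1)·8.25 − 15·15 = 0 → D_y = 932.14075/21.5 = 43.3554 ≈ 43.36 kip.
ΣF_y = 0: C_y + 43.3554 − 35 − 4.91·12.1 − 15 = 0 → C_y = 66.06 kip.
ΣF_x = 0: C_x + 5 = 0 → C_x = -5.000 kip.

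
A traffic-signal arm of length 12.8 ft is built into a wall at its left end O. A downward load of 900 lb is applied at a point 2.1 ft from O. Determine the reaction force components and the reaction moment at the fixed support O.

O_x = 0, O_y = 900.0 lb, M_O = 1890 lb·ft

ΣF_x = 0: O_x = 0.
ΣF_y = 0: O_y − 900 = 0 → O_y = 900.0 lb.
ΣM about O: M_O − 900·2.1 = 0 → M_O = 1890 lb·ft.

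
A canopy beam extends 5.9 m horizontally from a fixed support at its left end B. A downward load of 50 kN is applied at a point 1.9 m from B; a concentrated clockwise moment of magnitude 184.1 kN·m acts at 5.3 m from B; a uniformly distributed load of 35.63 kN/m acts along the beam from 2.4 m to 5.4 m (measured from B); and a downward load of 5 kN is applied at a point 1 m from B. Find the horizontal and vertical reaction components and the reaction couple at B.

Resultant of the distributed load: 35.63 × 3 = 106.89 kN at 3.9 m from B.
ΣF_x = 0: B_x = 0.
ΣF_y = 0: B_y − 50 − 35.63·3 − 5 = 0 → B_y = 161.9 kN.
ΣM about B: M_B − 50·1.9 − 184.1 − (35.63·3)·3.9 − 5·1 = 0 → M_B = 701.0 kN·m.

B_x = 0, B_y = 161.9 kN, M_B = 701.0 kN·m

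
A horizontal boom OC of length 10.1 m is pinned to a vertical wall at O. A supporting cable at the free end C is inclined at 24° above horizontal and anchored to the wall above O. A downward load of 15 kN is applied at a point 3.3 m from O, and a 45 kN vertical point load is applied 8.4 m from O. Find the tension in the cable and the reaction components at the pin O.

T = 104.1 kN, O_x = 95.07 kN, O_y = 17.67 kN

ΣM about O: T·sin24°·10.1 − 15·3.3 − 45·8.4 = 0 → T = 427.5/(10.1·0.406737) = 104.064 ≈ 104.1 kN.
ΣF_x = 0: O_x − T·cos24° = 0 → O_x = 104.064 × 0.913545 = 95.07 kN.
ΣF_y = 0: O_y + T·sin24° − 15 − 45 = 0 → O_y = 60 − 104.064 × 0.406737 = 17.67 kN.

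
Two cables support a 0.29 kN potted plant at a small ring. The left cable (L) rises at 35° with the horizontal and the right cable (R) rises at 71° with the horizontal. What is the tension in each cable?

T_L = 0.09822 kN, T_R = 0.2471 kN

ΣF_x = 0: −T_L·cos35° + T_R·cos71° = 0 → T_R = 2.51607·T_L.
ΣF_y = 0: T_L·sin35° + T_R·sin71° = 0.29.
Substitute: T_L·(0.573576 + 2.51607·0.945519) = 0.29 → T_L = 0.0982196 ≈ 0.09822 kN.
Then T_R = 2.51607 × 0.0982196 = 0.2471 kN.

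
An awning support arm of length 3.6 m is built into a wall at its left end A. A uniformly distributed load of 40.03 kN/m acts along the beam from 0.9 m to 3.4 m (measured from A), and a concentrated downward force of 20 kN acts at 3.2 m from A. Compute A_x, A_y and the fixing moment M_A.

A_x = 0, A_y = 120.1 kN, M_A = 279.2 kN·m

Resultant of the distributed load: 40.03 × 2.5 = 100.075 kN at 2.15 m from A.
ΣF_x = 0: A_x = 0.
ΣF_y = 0: A_y − 40.03·2.5 − 20 = 0 → A_y = 120.1 kN.
ΣM about A: M_A − (40.03·2.5)·2.15 − 20·3.2 = 0 → M_A = 279.2 kN·m.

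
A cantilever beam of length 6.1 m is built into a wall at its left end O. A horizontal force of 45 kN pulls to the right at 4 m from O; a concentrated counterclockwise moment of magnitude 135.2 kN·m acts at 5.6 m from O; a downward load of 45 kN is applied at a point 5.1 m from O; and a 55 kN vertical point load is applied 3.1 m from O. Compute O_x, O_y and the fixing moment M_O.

ΣF_x = 0: O_x + 45 = 0 → O_x = -45.00 kN.
ΣF_y = 0: O_y − 45 − 55 = 0 → O_y = 100.0 kN.
ΣM about O: M_O + 135.2 − 45·5.1 − 55·3.1 = 0 → M_O = 264.8 kN·m.

O_x = -45.00 kN, O_y = 100.0 kN, M_O = 264.8 kN·m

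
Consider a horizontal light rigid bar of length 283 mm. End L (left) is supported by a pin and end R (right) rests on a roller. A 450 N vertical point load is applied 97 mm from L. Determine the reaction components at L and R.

L_x = 0, L_y = 295.8 N, R_y = 154.2 N

Moments about L: R_y·283 − 450·97 = 0 → R_y = 43650/283 = 154.24 ≈ 154.2 N.
ΣF_y = 0: L_y + 154.24 − 450 = 0 → L_y = 295.8 N.
ΣF_x = 0: no horizontal applied forces, so L_x = 0.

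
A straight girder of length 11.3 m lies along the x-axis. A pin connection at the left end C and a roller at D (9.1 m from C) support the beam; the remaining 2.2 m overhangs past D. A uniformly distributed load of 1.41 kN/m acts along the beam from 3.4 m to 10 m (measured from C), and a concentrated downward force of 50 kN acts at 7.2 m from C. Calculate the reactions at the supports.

C_x = 0, C_y = 12.89 kN, D_y = 46.41 kN

Resultant of the distributed load: 1.41 × 6.6 = 9.306 kN at 6.7 m from C.
Moments about C: D_y·9.1 − (1.41·6.6)·6.7 − 50·7.2 = 0 → D_y = 422.3502/9.1 = 46.4121 ≈ 46.41 kN.
ΣF_y = 0: C_y + 46.4121 − 1.41·6.6 − 50 = 0 → C_y = 12.89 kN.
ΣF_x = 0: no horizontal applied forces, so C_x = 0.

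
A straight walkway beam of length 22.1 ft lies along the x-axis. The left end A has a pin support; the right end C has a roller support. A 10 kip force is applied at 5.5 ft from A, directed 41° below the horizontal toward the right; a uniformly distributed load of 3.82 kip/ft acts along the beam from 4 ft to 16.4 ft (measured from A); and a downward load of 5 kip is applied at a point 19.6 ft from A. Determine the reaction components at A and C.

Resultant of the distributed load: 3.82 × 12.4 = 47.368 kip at 10.2 ft from A.
Moments about A: C_y·22.1 − 10·sin41°·5.5 − (3.82·12.4)·10.2 − 5·19.6 = 0 → C_y = 617.237/22.1 = 27.9293 ≈ 27.93 kip.
ΣF_y = 0: A_y + 27.9293 − 10·sin41° − 3.82·12.4 − 5 = 0 → A_y = 31.00 kip.
ΣF_x = 0: A_x + 10·cos41° = 0 → A_x = -7.547 kip.

A_x = -7.547 kip, A_y = 31.00 kip, C_y = 27.93 kip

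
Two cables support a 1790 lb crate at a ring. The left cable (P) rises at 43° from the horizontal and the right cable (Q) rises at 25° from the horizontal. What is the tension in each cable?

ΣF_x = 0: −T_P·cos43° + T_Q·cos25° = 0 → T_Q = 0.80696·T_P.
ΣF_y = 0: T_P·sin43° + T_Q·sin25° = 1790.
Substitute: T_P·(0.681998 + 0.80696·0.422618) = 1790 → T_P = 1749.7 ≈ 1750 lb.
Then T_Q = 0.80696 × 1749.7 = 1412 lb.

T_P = 1750 lb, T_Q = 1412 lb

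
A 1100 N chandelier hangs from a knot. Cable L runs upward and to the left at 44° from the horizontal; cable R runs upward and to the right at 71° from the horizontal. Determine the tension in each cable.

ΣF_x = 0: −T_L·cos44° + T_R·cos71° = 0 → T_R = 2.20949·T_L.
ΣF_y = 0: T_L·sin44° + T_R·sin71° = 1100.
Substitute: T_L·(0.694658 + 2.20949·0.945519) = 1100 → T_L = 395.147 ≈ 395.1 N.
Then T_R = 2.20949 × 395.147 = 873.1 N.

T_L = 395.1 N, T_R = 873.1 N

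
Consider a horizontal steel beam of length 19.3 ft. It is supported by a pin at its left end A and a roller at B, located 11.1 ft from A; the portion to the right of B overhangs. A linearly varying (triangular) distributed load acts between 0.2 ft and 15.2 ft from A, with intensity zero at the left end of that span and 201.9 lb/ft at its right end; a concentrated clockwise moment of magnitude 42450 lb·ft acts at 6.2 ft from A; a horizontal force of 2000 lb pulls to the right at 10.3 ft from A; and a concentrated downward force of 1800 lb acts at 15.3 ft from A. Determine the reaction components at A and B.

A_x = -2000 lb, A_y = -4383 lb, B_y = 7697 lb

Resultant of the triangular load: ½ × 201.9 × 15 = 1514.25 lb, acting at 10.2 ft from A (one-third of the span from the peak).
Taking moments about A: B_y·11.1 − (½·201.9·15)·10.2 − 42450 − 1800·15.3 = 0 → B_y = 85435.35/11.1 = 7696.88 ≈ 7697 lb.
ΣF_y = 0: A_y + 7696.88 − ½·201.9·15 − 1800 = 0 → A_y = -4383 lb.
ΣF_x = 0: A_x + 2000 = 0 → A_x = -2000 lb.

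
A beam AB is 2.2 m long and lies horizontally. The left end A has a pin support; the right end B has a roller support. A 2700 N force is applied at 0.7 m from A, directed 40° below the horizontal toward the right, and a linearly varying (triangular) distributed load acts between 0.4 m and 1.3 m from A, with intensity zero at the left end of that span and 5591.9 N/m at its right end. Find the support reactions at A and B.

Resultant of the triangular load: ½ × 5591.9 × 0.9 = 2516.355 N, acting at 1 m from A (one-third of the span from the peak).
Taking moments about A: B_y·2.2 − 2700·sin40°·0.7 − (½·5591.9·0.9)·1 = 0 → B_y = 3731.22/2.2 = 1696.01 ≈ 1696 N.
ΣF_y = 0: A_y + 1696.01 − 2700·sin40° − ½·5591.9·0.9 = 0 → A_y = 2556 N.
ΣF_x = 0: A_x + 2700·cos40° = 0 → A_x = -2068 N.

A_x = -2068 N, A_y = 2556 N, B_y = 1696 N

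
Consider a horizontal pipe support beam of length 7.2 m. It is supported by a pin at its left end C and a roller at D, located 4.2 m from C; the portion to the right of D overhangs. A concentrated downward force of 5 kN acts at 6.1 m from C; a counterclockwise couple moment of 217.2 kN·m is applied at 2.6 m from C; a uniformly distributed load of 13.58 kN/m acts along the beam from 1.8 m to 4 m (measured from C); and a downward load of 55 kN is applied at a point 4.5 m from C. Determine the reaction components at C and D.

C_x = 0, C_y = 54.77 kN, D_y = 35.10 kN

Resultant of the distributed load: 13.58 × 2.2 = 29.876 kN at 2.9 m from C.
Taking moments about C: D_y·4.2 − 5·6.1 + 217.2 − (13.58·2.2)·2.9 − 55·4.5 = 0 → D_y = 147.4404/4.2 = 35.1049 ≈ 35.10 kN.
ΣF_y = 0: C_y + 35.1049 − 5 − 13.58·2.2 − 55 = 0 → C_y = 54.77 kN.
ΣF_x = 0: no horizontal applied forces, so C_x = 0.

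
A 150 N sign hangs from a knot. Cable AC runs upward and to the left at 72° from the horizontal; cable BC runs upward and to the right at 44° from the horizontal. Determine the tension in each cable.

ΣF_x = 0: −T_AC·cos72° + T_BC·cos44° = 0 → T_BC = 0.429584·T_AC.
ΣF_y = 0: T_AC·sin72° + T_BC·sin44° = 150.
Substitute: T_AC·(0.951057 + 0.429584·0.694658) = 150 → T_AC = 120.051 ≈ 120.1 N.
Then T_BC = 0.429584 × 120.051 = 51.57 N.

T_AC = 120.1 N, T_BC = 51.57 N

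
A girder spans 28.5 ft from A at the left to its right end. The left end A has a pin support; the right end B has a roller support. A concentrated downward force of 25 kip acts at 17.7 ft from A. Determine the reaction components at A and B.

A_x = 0, A_y = 9.474 kip, B_y = 15.53 kip

ΣM about A: B_y·28.5 − 25·17.7 = 0 → B_y = 442.5/28.5 = 15.5263 ≈ 15.53 kip.
ΣF_y = 0: A_y + 15.5263 − 25 = 0 → A_y = 9.474 kip.
ΣF_x = 0: no horizontal applied forces, so A_x = 0.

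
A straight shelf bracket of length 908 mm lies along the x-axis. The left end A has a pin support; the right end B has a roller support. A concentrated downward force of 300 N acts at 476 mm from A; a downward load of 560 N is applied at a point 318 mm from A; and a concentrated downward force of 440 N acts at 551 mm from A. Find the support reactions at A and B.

Moments about A: B_y·908 − 300·476 − 560·318 − 440·551 = 0 → B_y = 563320/908 = 620.396 ≈ 620.4 N.
ΣF_y = 0: A_y + 620.396 − 300 − 560 − 440 = 0 → A_y = 679.6 N.
ΣF_x = 0: no horizontal applied forces, so A_x = 0.

A_x = 0, A_y = 679.6 N, B_y = 620.4 N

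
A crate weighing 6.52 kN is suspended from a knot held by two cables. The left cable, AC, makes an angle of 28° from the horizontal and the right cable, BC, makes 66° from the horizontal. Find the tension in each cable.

T_AC = 2.658 kN, T_BC = 5.771 kN

ΣF_x = 0: −T_AC·cos28° + T_BC·cos66° = 0 → T_BC = 2.17081·T_AC.
ΣF_y = 0: T_AC·sin28° + T_BC·sin66° = 6.52.
Substitute: T_AC·(0.469472 + 2.17081·0.913545) = 6.52 → T_AC = 2.6584 ≈ 2.658 kN.
Then T_BC = 2.17081 × 2.6584 = 5.771 kN.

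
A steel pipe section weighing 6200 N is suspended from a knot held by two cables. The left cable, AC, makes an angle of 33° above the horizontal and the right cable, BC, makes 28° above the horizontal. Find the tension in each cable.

T_AC = 6259 N, T_BC = 5945 N

ΣF_x = 0: −T_AC·cos33° + T_BC·cos28° = 0 → T_BC = 0.949853·T_AC.
ΣF_y = 0: T_AC·sin33° + T_BC·sin28° = 6200.
Substitute: T_AC·(0.544639 + 0.949853·0.469472) = 6200 → T_AC = 6259.03 ≈ 6259 N.
Then T_BC = 0.949853 × 6259.03 = 5945 N.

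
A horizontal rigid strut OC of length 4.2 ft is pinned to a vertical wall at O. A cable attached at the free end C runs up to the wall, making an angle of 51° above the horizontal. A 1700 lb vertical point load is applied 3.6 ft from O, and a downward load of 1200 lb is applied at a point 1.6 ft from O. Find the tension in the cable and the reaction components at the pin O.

T = 2463 lb, O_x = 1550 lb, O_y = 985.7 lb

ΣM about O: T·sin51°·4.2 − 1700·3.6 − 1200·1.6 = 0 → T = 8040/(4.2·0.777146) = 2463.23 ≈ 2463 lb.
ΣF_x = 0: O_x − T·cos51° = 0 → O_x = 2463.23 × 0.62932 = 1550 lb.
ΣF_y = 0: O_y + T·sin51° − 1700 − 1200 = 0 → O_y = 2900 − 2463.23 × 0.777146 = 985.7 lb.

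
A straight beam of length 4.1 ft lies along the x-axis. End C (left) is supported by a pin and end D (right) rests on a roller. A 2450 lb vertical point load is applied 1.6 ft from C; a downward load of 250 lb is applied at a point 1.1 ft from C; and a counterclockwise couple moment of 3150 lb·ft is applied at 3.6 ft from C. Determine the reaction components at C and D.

Taking moments about C: D_y·4.1 − 2450·1.6 − 250·1.1 + 3150 = 0 → D_y = 1045/4.1 = 254.878 ≈ 254.9 lb.
ΣF_y = 0: C_y + 254.878 − 2450 − 250 = 0 → C_y = 2445 lb.
ΣF_x = 0: no horizontal applied forces, so C_x = 0.

C_x = 0, C_y = 2445 lb, D_y = 254.9 lb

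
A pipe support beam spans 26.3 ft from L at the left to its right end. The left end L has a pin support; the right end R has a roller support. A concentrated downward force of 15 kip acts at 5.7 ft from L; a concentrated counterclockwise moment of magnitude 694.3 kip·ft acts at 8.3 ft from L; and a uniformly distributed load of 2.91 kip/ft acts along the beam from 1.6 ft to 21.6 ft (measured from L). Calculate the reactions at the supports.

Resultant of the distributed load: 2.91 × 20 = 58.2 kip at 11.6 ft from L.
Taking moments about L: R_y·26.3 − 15·5.7 + 694.3 − (2.91·20)·11.6 = 0 → R_y = 66.32/26.3 = 2.52167 ≈ 2.522 kip.
ΣF_y = 0: L_y + 2.52167 − 15 − 2.91·20 = 0 → L_y = 70.68 kip.
ΣF_x = 0: no horizontal applied forces, so L_x = 0.

L_x = 0, L_y = 70.68 kip, R_y = 2.522 kip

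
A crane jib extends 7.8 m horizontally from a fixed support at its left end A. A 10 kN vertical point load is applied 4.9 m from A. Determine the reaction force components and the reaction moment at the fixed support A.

ΣF_x = 0: A_x = 0.
ΣF_y = 0: A_y − 10 = 0 → A_y = 10.00 kN.
ΣM about A: M_A − 10·4.9 = 0 → M_A = 49.00 kN·m.

A_x = 0, A_y = 10.00 kN, M_A = 49.00 kN·m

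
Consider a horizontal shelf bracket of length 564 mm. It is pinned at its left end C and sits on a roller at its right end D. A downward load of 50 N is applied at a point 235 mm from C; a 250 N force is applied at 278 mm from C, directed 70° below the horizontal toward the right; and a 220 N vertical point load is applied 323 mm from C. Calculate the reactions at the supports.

Taking moments about C: D_y·564 − 50·235 − 250·sin70°·278 − 220·323 = 0 → D_y = 148119/564 = 262.622 ≈ 262.6 N.
ΣF_y = 0: C_y + 262.622 − 50 − 250·sin70° − 220 = 0 → C_y = 242.3 N.
ΣF_x = 0: C_x + 250·cos70° = 0 → C_x = -85.51 N.

C_x = -85.51 N, C_y = 242.3 N, D_y = 262.6 N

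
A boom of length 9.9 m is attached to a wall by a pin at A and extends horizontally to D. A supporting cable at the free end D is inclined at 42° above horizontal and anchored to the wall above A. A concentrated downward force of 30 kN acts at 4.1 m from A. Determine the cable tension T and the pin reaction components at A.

T = 18.57 kN, A_x = 13.80 kN, A_y = 17.58 kN

ΣM about A: T·sin42°·9.9 − 30·4.1 = 0 → T = 123/(9.9·0.669131) = 18.5677 ≈ 18.57 kN.
ΣF_x = 0: A_x − T·cos42° = 0 → A_x = 18.5677 × 0.743145 = 13.80 kN.
ΣF_y = 0: A_y + T·sin42° − 30 = 0 → A_y = 30 − 18.5677 × 0.669131 = 17.58 kN.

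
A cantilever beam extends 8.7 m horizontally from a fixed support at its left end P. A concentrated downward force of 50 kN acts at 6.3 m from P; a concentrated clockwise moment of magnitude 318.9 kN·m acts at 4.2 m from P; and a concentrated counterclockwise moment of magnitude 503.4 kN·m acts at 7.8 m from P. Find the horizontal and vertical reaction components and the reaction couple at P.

P_x = 0, P_y = 50.00 kN, M_P = 130.5 kN·m

ΣF_x = 0: P_x = 0.
ΣF_y = 0: P_y − 50 = 0 → P_y = 50.00 kN.
ΣM about P: M_P − 50·6.3 − 318.9 + 503.4 = 0 → M_P = 130.5 kN·m.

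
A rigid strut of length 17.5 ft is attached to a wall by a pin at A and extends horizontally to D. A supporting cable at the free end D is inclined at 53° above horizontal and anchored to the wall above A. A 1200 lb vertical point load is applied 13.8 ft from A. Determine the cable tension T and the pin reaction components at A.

T = 1185 lb, A_x = 713.1 lb, A_y = 253.7 lb

ΣM about A: T·sin53°·17.5 − 1200·13.8 = 0 → T = 16560/(17.5·0.798636) = 1184.88 ≈ 1185 lb.
ΣF_x = 0: A_x − T·cos53° = 0 → A_x = 1184.88 × 0.601815 = 713.1 lb.
ΣF_y = 0: A_y + T·sin53° − 1200 = 0 → A_y = 1200 − 1184.88 × 0.798636 = 253.7 lb.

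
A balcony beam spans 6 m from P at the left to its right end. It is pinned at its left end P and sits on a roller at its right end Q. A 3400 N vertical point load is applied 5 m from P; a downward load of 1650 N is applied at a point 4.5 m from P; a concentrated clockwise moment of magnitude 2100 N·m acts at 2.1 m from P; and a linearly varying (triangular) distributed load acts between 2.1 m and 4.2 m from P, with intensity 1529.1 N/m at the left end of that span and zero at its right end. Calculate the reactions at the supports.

P_x = 0, P_y = 1485 N, Q_y = 5170 N

Resultant of the triangular load: ½ × 1529.1 × 2.1 = 1605.555 N, acting at 2.8 m from P (one-third of the span from the peak).
Taking moments about P: Q_y·6 − 3400·5 − 1650·4.5 − 2100 − (½·1529.1·2.1)·2.8 = 0 → Q_y = 31020.554/6 = 5170.09 ≈ 5170 N.
ΣF_y = 0: P_y + 5170.09 − 3400 − 1650 − ½·1529.1·2.1 = 0 → P_y = 1485 N.
ΣF_x = 0: no horizontal applied forces, so P_x = 0.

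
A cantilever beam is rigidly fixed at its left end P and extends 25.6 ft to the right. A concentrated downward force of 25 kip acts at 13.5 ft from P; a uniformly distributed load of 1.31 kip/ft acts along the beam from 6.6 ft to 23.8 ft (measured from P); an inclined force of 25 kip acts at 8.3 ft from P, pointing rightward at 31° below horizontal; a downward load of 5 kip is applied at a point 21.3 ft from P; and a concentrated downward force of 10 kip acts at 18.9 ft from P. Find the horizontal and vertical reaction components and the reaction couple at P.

Resultant of the distributed load: 1.31 × 17.2 = 22.532 kip at 15.2 ft from P.
ΣF_x = 0: P_x + 25·cos31° = 0 → P_x = -21.43 kip.
ΣF_y = 0: P_y − 25 − 1.31·17.2 − 25·sin31° − 5 − 10 = 0 → P_y = 75.41 kip.
ΣM about P: M_P − 25·13.5 − (1.31·17.2)·15.2 − 25·sin31°·8.3 − 5·21.3 − 10·18.9 = 0 → M_P = 1082 kip·ft.

P_x = -21.43 kip, P_y = 75.41 kip, M_P = 1082 kip·ft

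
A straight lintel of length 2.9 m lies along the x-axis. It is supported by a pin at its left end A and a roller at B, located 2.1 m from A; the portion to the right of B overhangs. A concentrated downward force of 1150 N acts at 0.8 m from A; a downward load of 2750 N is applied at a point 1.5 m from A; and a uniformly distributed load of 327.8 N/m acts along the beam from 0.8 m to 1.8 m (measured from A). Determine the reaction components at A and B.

Resultant of the distributed load: 327.8 × 1 = 327.8 N at 1.3 m from A.
Taking moments about A: B_y·2.1 − 1150·0.8 − 2750·1.5 − (327.8·1)·1.3 = 0 → B_y = 5471.14/2.1 = 2605.3 ≈ 2605 N.
ΣF_y = 0: A_y + 2605.3 − 1150 − 2750 − 327.8·1 = 0 → A_y = 1622 N.
ΣF_x = 0: no horizontal applied forces, so A_x = 0.

A_x = 0, A_y = 1622 N, B_y = 2605 N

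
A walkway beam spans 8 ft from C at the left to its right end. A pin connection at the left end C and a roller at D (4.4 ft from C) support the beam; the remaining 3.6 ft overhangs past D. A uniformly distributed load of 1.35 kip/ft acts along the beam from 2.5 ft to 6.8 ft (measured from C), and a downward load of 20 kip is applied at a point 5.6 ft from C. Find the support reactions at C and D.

Resultant of the distributed load: 1.35 × 4.3 = 5.805 kip at 4.65 ft from C.
ΣM about C: D_y·4.4 − (1.35·4.3)·4.65 − 20·5.6 = 0 → D_y = 138.99325/4.4 = 31.5894 ≈ 31.59 kip.
ΣF_y = 0: C_y + 31.5894 − 1.35·4.3 − 20 = 0 → C_y = -5.784 kip.
ΣF_x = 0: no horizontal applied forces, so C_x = 0.

C_x = 0, C_y = -5.784 kip, D_y = 31.59 kip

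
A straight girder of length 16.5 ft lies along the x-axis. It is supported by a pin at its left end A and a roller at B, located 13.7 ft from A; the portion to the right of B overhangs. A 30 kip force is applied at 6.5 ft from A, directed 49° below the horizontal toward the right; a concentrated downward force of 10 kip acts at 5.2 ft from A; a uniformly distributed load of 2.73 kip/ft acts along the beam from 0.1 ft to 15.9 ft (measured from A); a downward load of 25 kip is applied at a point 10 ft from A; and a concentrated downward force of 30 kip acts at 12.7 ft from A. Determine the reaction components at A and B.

Resultant of the distributed load: 2.73 × 15.8 = 43.134 kip at 8 ft from A.
Moments about A: B_y·13.7 − 30·sin49°·6.5 − 10·5.2 − (2.73·15.8)·8 − 25·10 − 30·12.7 = 0 → B_y = 1175.24/13.7 = 85.7839 ≈ 85.78 kip.
ΣF_y = 0: A_y + 85.7839 − 30·sin49° − 10 − 2.73·15.8 − 25 − 30 = 0 → A_y = 44.99 kip.
ΣF_x = 0: A_x + 30·cos49° = 0 → A_x = -19.68 kip.

A_x = -19.68 kip, A_y = 44.99 kip, B_y = 85.78 kip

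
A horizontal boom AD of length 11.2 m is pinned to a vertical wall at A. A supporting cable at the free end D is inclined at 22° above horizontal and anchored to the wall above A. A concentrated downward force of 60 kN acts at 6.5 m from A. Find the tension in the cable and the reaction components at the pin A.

T = 92.95 kN, A_x = 86.19 kN, A_y = 25.18 kN

ΣM about A: T·sin22°·11.2 − 60·6.5 = 0 → T = 390/(11.2·0.374607) = 92.9546 ≈ 92.95 kN.
ΣF_x = 0: A_x − T·cos22° = 0 → A_x = 92.9546 × 0.927184 = 86.19 kN.
ΣF_y = 0: A_y + T·sin22° − 60 = 0 → A_y = 60 − 92.9546 × 0.374607 = 25.18 kN.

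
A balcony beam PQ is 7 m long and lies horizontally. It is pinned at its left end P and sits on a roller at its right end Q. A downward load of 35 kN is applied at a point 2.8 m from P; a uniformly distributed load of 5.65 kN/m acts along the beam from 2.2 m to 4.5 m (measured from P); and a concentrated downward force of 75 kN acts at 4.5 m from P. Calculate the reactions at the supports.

Resultant of the distributed load: 5.65 × 2.3 = 12.995 kN at 3.35 m from P.
Taking moments about P: Q_y·7 − 35·2.8 − (5.65·2.3)·3.35 − 75·4.5 = 0 → Q_y = 479.03325/7 = 68.4333 ≈ 68.43 kN.
ΣF_y = 0: P_y + 68.4333 − 35 − 5.65·2.3 − 75 = 0 → P_y = 54.56 kN.
ΣF_x = 0: no horizontal applied forces, so P_x = 0.

P_x = 0, P_y = 54.56 kN, Q_y = 68.43 kN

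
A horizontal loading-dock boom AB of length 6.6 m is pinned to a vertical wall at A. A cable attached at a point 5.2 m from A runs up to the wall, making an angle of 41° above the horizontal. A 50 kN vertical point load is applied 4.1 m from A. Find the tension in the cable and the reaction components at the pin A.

ΣM about A: T·sin41°·5.2 − 50·4.1 = 0 → T = 205/(5.2·0.656059) = 60.0907 ≈ 60.09 kN.
ΣF_x = 0: A_x − T·cos41° = 0 → A_x = 60.0907 × 0.75471 = 45.35 kN.
ΣF_y = 0: A_y + T·sin41° − 50 = 0 → A_y = 50 − 60.0907 × 0.656059 = 10.58 kN.

T = 60.09 kN, A_x = 45.35 kN, A_y = 10.58 kN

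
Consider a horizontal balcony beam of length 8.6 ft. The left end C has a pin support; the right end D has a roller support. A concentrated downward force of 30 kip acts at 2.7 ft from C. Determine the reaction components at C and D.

C_x = 0, C_y = 20.58 kip, D_y = 9.419 kip

ΣM about C: D_y·8.6 − 30·2.7 = 0 → D_y = 81/8.6 = 9.4186 ≈ 9.419 kip.
ΣF_y = 0: C_y + 9.4186 − 30 = 0 → C_y = 20.58 kip.
ΣF_x = 0: no horizontal applied forces, so C_x = 0.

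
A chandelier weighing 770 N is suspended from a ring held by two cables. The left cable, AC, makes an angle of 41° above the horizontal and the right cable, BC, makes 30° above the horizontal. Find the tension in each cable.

T_AC = 705.3 N, T_BC = 614.6 N

ΣF_x = 0: −T_AC·cos41° + T_BC·cos30° = 0 → T_BC = 0.871464·T_AC.
ΣF_y = 0: T_AC·sin41° + T_BC·sin30° = 770.
Substitute: T_AC·(0.656059 + 0.871464·0.5) = 770 → T_AC = 705.263 ≈ 705.3 N.
Then T_BC = 0.871464 × 705.263 = 614.6 N.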